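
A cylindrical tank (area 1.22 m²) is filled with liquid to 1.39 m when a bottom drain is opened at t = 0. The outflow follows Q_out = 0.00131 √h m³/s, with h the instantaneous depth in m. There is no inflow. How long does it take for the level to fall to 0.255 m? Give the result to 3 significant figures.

1260 s

Unsteady balance on liquid volume: A dh/dt = −0.00131 √h.
This is separable: 2 d(√h)/dt = −0.00131/A, so √h = √h₀ − (0.00131/(2A)) t.
t = 2A(√h₀ − √h)/0.00131 = 2·1.22·(√1.39 − √0.255)/0.00131
  = 2.4400 × (1.1790 − 0.50498) / 0.00131 = 1255.4 s.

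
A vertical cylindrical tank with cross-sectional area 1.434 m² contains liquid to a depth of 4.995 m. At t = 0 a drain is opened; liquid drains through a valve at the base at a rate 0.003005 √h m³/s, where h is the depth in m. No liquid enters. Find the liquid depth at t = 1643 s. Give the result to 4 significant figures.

0.2636 m

A dh/dt = −Q_out = −0.003005 √h.
Separate and integrate: 2(√h − √h₀) = −(0.003005/A) t.
√h = √4.995 − 0.003005·1643/(2·1.434) = 2.23495 − 1.72148 = 0.513466.
h = 0.513466² = 0.263647 m.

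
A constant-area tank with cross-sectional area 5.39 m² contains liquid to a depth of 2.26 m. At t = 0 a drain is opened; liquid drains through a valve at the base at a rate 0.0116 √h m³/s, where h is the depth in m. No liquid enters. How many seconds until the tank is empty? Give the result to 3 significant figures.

Mass balance (ρ constant): A dh/dt = −0.0116 √h.
∫ h^(−1/2) dh = −(0.0116/A) ∫ dt, giving 2√h = 2√h₀ − (0.0116/A) t.
Tank is empty when √h = 0: t_empty = 2A√h₀/0.0116.
t_empty = 2·5.39·√2.26/0.0116 = 10.780·1.5033/0.0116 = 1397.1 s.

1400 s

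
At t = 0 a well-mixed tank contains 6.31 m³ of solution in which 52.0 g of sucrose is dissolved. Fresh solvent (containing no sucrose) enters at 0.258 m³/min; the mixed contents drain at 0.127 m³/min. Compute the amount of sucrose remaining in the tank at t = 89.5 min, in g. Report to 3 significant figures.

18.8 g

Total volume: dV/dt = Q_in − Q_out = 0.13100 m³/min, so V(t) = 6.31 + 0.13100 t and V(89.5) = 18.035 m³.
No sucrose enters, so dm/dt = −Q_out · (m/V).
dm/m = −Q_out dt/(V₀ + 0.13100 t); integrating gives ln(m/m₀) = −(Q_out/(Q_in−Q_out)) ln(V/V₀).
m = m₀ (V₀/V)^(Q_out/(Q_in−Q_out)) = 52.0 × (6.31/18.035)^(0.96947) = 18.787 g.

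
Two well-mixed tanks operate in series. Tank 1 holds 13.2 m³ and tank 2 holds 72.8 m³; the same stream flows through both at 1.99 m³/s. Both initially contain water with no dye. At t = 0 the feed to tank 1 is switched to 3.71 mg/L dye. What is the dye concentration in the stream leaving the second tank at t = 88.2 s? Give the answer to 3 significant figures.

3.30 mg/L

Time constants: τᵢ = Vᵢ/Q for each well-mixed tank.
τ₁ = 13.2/1.99 = 6.6332 s; τ₂ = 72.8/1.99 = 36.583 s.
Tank 1: C₁ = C_in(1 − e^(−t/τ₁)). Tank 2 (τ₁ ≠ τ₂): C₂ = C_in[1 − (τ₁ e^(−t/τ₁) − τ₂ e^(−t/τ₂))/(τ₁ − τ₂)].
At t = 88.2: e^(−t/τ₁) = 1.6798e-06, e^(−t/τ₂) = 0.089729.
C₂ = 3.71·[1 − (6.6332·1.6798e-06 − 36.583·0.089729)/(-29.950)] = 3.71·0.89040 = 3.3034 mg/L.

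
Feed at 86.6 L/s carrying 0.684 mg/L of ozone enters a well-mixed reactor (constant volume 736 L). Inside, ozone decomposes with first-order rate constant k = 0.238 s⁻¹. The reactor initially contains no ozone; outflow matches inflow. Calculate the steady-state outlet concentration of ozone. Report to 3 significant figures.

0.226 mg/L

Species balance: V dC/dt = Q C_in − Q C − k V C.
Steady state (dC/dt = 0): C_ss = Q C_in/(Q + kV) = C_in/(1 + kV/Q).
C_ss = 86.6·0.684/(86.6 + 0.238·736) = 59.234/261.77 = 0.22629 mg/L.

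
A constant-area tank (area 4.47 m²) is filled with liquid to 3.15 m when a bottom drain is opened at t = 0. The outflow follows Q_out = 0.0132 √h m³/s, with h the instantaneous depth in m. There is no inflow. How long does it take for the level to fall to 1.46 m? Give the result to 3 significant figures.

384 s

A dh/dt = −Q_out = −0.0132 √h.
∫ h^(−1/2) dh = −(0.0132/A) ∫ dt, giving 2√h = 2√h₀ − (0.0132/A) t.
t = 2A(√h₀ − √h)/0.0132 = 2·4.47·(√3.15 − √1.46)/0.0132
  = 8.9400 × (1.7748 − 1.2083) / 0.0132 = 383.69 s.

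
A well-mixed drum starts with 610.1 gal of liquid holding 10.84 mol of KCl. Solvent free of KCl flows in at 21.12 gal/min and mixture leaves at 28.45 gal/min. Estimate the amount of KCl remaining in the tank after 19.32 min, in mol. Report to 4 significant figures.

3.889 mol

Total volume: dV/dt = Q_in − Q_out = -7.33000 gal/min, so V(t) = 610.1 − 7.33000 t and V(19.32) = 468.484 gal.
Solute balance: dm/dt = 0 − Q_out C = −Q_out m/V(t).
Separate: dm/m = −Q_out dt/V(t) ⇒ ln(m/m₀) = −(Q_out/(Q_in−Q_out)) ln(V/V₀).
m = m₀ (V₀/V)^(Q_out/(Q_in−Q_out)) = 10.84 × (610.1/468.484)^(-3.88131) = 3.88884 mol.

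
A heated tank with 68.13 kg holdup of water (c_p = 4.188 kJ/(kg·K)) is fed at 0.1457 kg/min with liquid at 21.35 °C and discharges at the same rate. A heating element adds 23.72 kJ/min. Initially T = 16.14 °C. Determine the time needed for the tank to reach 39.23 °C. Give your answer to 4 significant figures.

M c_p dT/dt = ṁ c_p (T_in − T) + Q̇.
τ = M/ṁ = 467.605 min; T_ss = T_in + Q̇/(ṁ c_p) = 60.2230 °C.
T(t) = T_ss + (T₀ − T_ss) e^(−t/τ). Set T = 39.23:
e^(−t/τ) = (39.23 − 60.2230)/(16.14 − 60.2230) = 0.476216
t = −467.605 · ln(0.476216) = 346.909 min.

346.9 min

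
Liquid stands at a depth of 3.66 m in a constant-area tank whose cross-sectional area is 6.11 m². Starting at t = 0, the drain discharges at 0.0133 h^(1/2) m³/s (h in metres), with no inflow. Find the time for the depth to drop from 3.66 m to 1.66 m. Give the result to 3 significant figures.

574 s

With no inflow, A dh/dt = −0.0133 √h.
Separate and integrate: 2(√h − √h₀) = −(0.0133/A) t.
t = 2A(√h₀ − √h)/0.0133 = 2·6.11·(√3.66 − √1.66)/0.0133
  = 12.220 × (1.9131 − 1.2884) / 0.0133 = 573.98 s.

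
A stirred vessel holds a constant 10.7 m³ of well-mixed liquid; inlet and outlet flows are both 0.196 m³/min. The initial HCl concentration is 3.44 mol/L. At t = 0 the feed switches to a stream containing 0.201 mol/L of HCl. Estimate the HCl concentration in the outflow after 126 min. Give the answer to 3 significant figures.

0.523 mol/L

Species balance on the tank: V dC/dt = Q(C_in − C).
Rewrite as dC/dt + C/τ = C_in/τ, τ = V/Q = 54.592 min.
Solution: C(t) = C_in + (C₀ − C_in) e^(−t/τ).
C(126) = 0.201 + (3.44 − 0.201)·e^(−126/54.592) = 0.201 + (3.2390)·0.099456 = 0.52314 mol/L.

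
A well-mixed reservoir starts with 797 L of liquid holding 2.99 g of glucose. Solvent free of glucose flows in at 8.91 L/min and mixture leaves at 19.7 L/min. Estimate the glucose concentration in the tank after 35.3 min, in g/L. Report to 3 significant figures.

0.00219 g/L

Let m(t) be the amount of glucose. Volume: V(t) = V₀ + (Q_in − Q_out) t = 797 − 10.790 t; V(35.3) = 416.11 L.
Solute balance: dm/dt = 0 − Q_out C = −Q_out m/V(t).
dm/m = −Q_out dt/(V₀ − 10.790 t); integrating gives ln(m/m₀) = −(Q_out/(Q_in−Q_out)) ln(V/V₀).
m = m₀ (V₀/V)^(Q_out/(Q_in−Q_out)) = 2.99 × (797/416.11)^(-1.8258) = 0.91276 g.
C = m/V = 0.91276/416.11 = 0.0021935 g/L.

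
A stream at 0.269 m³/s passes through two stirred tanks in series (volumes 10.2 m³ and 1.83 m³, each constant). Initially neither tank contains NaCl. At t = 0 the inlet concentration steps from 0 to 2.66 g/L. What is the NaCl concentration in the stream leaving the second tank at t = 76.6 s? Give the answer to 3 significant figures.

Time constants: τᵢ = Vᵢ/Q for each well-mixed tank.
τ₁ = 10.2/0.269 = 37.918 s; τ₂ = 1.83/0.269 = 6.8030 s.
Tank 1: C₁ = C_in(1 − e^(−t/τ₁)). Tank 2 (τ₁ ≠ τ₂): C₂ = C_in[1 − (τ₁ e^(−t/τ₁) − τ₂ e^(−t/τ₂))/(τ₁ − τ₂)].
At t = 76.6: e^(−t/τ₁) = 0.13264, e^(−t/τ₂) = 1.2881e-05.
C₂ = 2.66·[1 − (37.918·0.13264 − 6.8030·1.2881e-05)/(31.115)] = 2.66·0.83837 = 2.2301 g/L.

2.23 g/L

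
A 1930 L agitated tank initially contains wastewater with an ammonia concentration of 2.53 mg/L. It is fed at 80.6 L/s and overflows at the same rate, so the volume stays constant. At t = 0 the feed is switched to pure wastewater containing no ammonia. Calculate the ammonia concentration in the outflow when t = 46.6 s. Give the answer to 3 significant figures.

Species balance on the tank: V dC/dt = Q(C_in − C).
Time constant τ = V/Q = 1930/80.6 = 23.945 s.
C approaches C_in exponentially: C(t) = C_in + (C₀ − C_in) e^(−t/τ).
C(46.6) = 0 + (2.53 − 0)·e^(−46.6/23.945) = 0 + (2.5300)·0.14283 = 0.36136 mg/L.

0.361 mg/L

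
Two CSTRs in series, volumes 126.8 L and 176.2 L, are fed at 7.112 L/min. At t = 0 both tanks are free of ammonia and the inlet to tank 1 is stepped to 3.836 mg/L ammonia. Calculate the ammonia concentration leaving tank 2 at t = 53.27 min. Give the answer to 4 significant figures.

2.739 mg/L

Species balance on tank i: dCᵢ/dt = (Cᵢ₋₁ − Cᵢ)/τᵢ with τᵢ = Vᵢ/Q.
τ₁ = 126.8/7.112 = 17.8290 min; τ₂ = 176.2/7.112 = 24.7750 min.
Solving the cascade with C₁(0)=C₂(0)=0 gives C₂(t) = C_in[1 − (τ₁ e^(−t/τ₁) − τ₂ e^(−t/τ₂))/(τ₁ − τ₂)].
At t = 53.27: e^(−t/τ₁) = 0.0503969, e^(−t/τ₂) = 0.116467.
C₂ = 3.836·[1 − (17.8290·0.0503969 − 24.7750·0.116467)/(-6.94601)] = 3.836·0.713945 = 2.73869 mg/L.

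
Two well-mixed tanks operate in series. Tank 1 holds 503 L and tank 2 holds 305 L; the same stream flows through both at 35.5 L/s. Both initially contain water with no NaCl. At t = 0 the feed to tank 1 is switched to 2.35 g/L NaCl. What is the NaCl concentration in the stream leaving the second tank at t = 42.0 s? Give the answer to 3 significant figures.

Time constants: τᵢ = Vᵢ/Q for each well-mixed tank.
τ₁ = 503/35.5 = 14.169 s; τ₂ = 305/35.5 = 8.5915 s.
Tank 1: C₁ = C_in(1 − e^(−t/τ₁)). Tank 2 (τ₁ ≠ τ₂): C₂ = C_in[1 − (τ₁ e^(−t/τ₁) − τ₂ e^(−t/τ₂))/(τ₁ − τ₂)].
At t = 42.0: e^(−t/τ₁) = 0.051601, e^(−t/τ₂) = 0.0075325.
C₂ = 2.35·[1 − (14.169·0.051601 − 8.5915·0.0075325)/(5.5775)] = 2.35·0.88052 = 2.0692 g/L.

2.07 g/L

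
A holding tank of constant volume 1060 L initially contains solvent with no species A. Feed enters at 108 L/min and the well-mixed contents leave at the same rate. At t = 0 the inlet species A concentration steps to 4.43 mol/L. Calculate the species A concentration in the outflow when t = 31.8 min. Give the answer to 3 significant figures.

Species balance on the tank: V dC/dt = Q(C_in − C).
Rewrite as dC/dt + C/τ = C_in/τ, τ = V/Q = 9.8148 min.
Solution: C(t) = C_in + (C₀ − C_in) e^(−t/τ).
C(31.8) = 4.43 + (0 − 4.43)·e^(−31.8/9.8148) = 4.43 + (-4.4300)·0.039164 = 4.2565 mol/L.

4.26 mol/L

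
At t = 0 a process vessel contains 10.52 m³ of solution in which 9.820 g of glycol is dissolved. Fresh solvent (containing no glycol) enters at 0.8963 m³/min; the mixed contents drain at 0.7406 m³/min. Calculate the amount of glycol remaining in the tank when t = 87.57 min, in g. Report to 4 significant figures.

Total volume: dV/dt = Q_in − Q_out = 0.155700 m³/min, so V(t) = 10.52 + 0.155700 t and V(87.57) = 24.1546 m³.
No glycol enters, so dm/dt = −Q_out · (m/V).
dm/m = −Q_out dt/(V₀ + 0.155700 t); integrating gives ln(m/m₀) = −(Q_out/(Q_in−Q_out)) ln(V/V₀).
m = m₀ (V₀/V)^(Q_out/(Q_in−Q_out)) = 9.820 × (10.52/24.1546)^(4.75658) = 0.188389 g.

0.1884 g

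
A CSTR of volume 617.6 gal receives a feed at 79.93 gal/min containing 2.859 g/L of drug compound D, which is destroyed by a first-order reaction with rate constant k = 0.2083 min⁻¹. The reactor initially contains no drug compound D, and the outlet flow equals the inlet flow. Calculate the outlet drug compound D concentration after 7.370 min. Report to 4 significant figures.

V dC/dt = Q(C_in − C) − k V C.
This is linear with rate a = Q/V + k = 0.337720 min⁻¹.
C_ss = Q C_in/(Q + kV) = 1.09562 g/L; C(t) = C_ss + (C₀ − C_ss) e^(−a t).
C(7.370) = 1.09562 + (-1.09562)·e^(−0.337720·7.370) = 1.09562 + (-1.09562)·0.0829930 = 1.00469 g/L.

1.005 g/L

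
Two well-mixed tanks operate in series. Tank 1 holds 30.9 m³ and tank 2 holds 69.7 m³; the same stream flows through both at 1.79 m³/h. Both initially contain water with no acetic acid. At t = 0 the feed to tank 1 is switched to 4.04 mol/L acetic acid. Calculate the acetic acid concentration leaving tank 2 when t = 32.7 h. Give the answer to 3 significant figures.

Species balance on tank i: dCᵢ/dt = (Cᵢ₋₁ − Cᵢ)/τᵢ with τᵢ = Vᵢ/Q.
τ₁ = 30.9/1.79 = 17.263 h; τ₂ = 69.7/1.79 = 38.939 h.
Solving the cascade with C₁(0)=C₂(0)=0 gives C₂(t) = C_in[1 − (τ₁ e^(−t/τ₁) − τ₂ e^(−t/τ₂))/(τ₁ − τ₂)].
At t = 32.7: e^(−t/τ₁) = 0.15043, e^(−t/τ₂) = 0.43180.
C₂ = 4.04·[1 − (17.263·0.15043 − 38.939·0.43180)/(-21.676)] = 4.04·0.34411 = 1.3902 mol/L.

1.39 mol/L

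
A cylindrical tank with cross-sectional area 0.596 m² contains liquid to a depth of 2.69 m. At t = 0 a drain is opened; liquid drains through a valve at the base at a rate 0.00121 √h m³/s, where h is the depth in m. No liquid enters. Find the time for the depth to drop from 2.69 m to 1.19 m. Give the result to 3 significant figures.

541 s

Unsteady balance on liquid volume: A dh/dt = −0.00121 √h.
Separate and integrate: 2(√h − √h₀) = −(0.00121/A) t.
t = 2A(√h₀ − √h)/0.00121 = 2·0.596·(√2.69 − √1.19)/0.00121
  = 1.1920 × (1.6401 − 1.0909) / 0.00121 = 541.08 s.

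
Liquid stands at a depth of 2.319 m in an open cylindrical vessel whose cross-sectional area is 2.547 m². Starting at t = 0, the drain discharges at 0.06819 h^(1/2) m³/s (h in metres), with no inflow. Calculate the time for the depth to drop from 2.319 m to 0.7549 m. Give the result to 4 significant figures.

48.85 s

With no inflow, A dh/dt = −0.06819 √h.
This is separable: 2 d(√h)/dt = −0.06819/A, so √h = √h₀ − (0.06819/(2A)) t.
t = 2A(√h₀ − √h)/0.06819 = 2·2.547·(√2.319 − √0.7549)/0.06819
  = 5.09400 × (1.52283 − 0.868850) / 0.06819 = 48.8540 s.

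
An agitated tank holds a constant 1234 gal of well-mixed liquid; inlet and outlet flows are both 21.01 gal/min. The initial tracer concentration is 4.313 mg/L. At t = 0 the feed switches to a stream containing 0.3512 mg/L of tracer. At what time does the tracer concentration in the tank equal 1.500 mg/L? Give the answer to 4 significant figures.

Species balance: V dC/dt = Q(C_in − C) ⇒ τ = V/Q = 58.7339 min.
C(t) = C_in + (C₀ − C_in) e^(−t/τ). Set C = 1.500 and solve for t:
e^(−t/τ) = (C − C_in)/(C₀ − C_in) = (1.500 − 0.3512)/(4.313 − 0.3512) = 0.289969
t = −τ ln(…) = 58.7339 × 1.23798 = 72.7115 min.

72.71 min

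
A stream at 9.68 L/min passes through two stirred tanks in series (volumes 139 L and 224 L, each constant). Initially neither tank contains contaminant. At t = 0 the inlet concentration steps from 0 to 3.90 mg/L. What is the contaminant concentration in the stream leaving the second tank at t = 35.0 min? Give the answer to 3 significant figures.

2.19 mg/L

Time constants: τᵢ = Vᵢ/Q for each well-mixed tank.
τ₁ = 139/9.68 = 14.360 min; τ₂ = 224/9.68 = 23.140 min.
Solving the cascade with C₁(0)=C₂(0)=0 gives C₂(t) = C_in[1 − (τ₁ e^(−t/τ₁) − τ₂ e^(−t/τ₂))/(τ₁ − τ₂)].
At t = 35.0: e^(−t/τ₁) = 0.087387, e^(−t/τ₂) = 0.22036.
C₂ = 3.90·[1 − (14.360·0.087387 − 23.140·0.22036)/(-8.7810)] = 3.90·0.56219 = 2.1926 mg/L.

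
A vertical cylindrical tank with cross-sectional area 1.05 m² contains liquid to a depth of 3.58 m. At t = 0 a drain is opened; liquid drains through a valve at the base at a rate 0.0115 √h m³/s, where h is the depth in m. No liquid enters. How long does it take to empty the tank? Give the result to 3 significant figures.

Unsteady balance on liquid volume: A dh/dt = −0.0115 √h.
Separate and integrate: 2(√h − √h₀) = −(0.0115/A) t.
Tank is empty when √h = 0: t_empty = 2A√h₀/0.0115.
t_empty = 2·1.05·√3.58/0.0115 = 2.1000·1.8921/0.0115 = 345.51 s.

346 s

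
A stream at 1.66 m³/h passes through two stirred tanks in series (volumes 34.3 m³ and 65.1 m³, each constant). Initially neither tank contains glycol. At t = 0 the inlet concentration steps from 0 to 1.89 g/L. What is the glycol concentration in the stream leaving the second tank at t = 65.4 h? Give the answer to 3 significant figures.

1.23 g/L

Time constants: τᵢ = Vᵢ/Q for each well-mixed tank.
τ₁ = 34.3/1.66 = 20.663 h; τ₂ = 65.1/1.66 = 39.217 h.
Solving the cascade with C₁(0)=C₂(0)=0 gives C₂(t) = C_in[1 − (τ₁ e^(−t/τ₁) − τ₂ e^(−t/τ₂))/(τ₁ − τ₂)].
At t = 65.4: e^(−t/τ₁) = 0.042209, e^(−t/τ₂) = 0.18869.
C₂ = 1.89·[1 − (20.663·0.042209 − 39.217·0.18869)/(-18.554)] = 1.89·0.64818 = 1.2251 g/L.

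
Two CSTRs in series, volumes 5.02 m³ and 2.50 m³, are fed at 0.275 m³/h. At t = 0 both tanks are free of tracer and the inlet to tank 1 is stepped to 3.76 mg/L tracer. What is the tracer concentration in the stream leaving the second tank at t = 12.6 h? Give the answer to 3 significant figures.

Each tank obeys Vᵢ dCᵢ/dt = Q(Cᵢ₋₁ − Cᵢ), so τᵢ = Vᵢ/Q.
τ₁ = 5.02/0.275 = 18.255 h; τ₂ = 2.50/0.275 = 9.0909 h.
Tank 1: C₁ = C_in(1 − e^(−t/τ₁)). Tank 2 (τ₁ ≠ τ₂): C₂ = C_in[1 − (τ₁ e^(−t/τ₁) − τ₂ e^(−t/τ₂))/(τ₁ − τ₂)].
At t = 12.6: e^(−t/τ₁) = 0.50146, e^(−t/τ₂) = 0.25007.
C₂ = 3.76·[1 − (18.255·0.50146 − 9.0909·0.25007)/(9.1636)] = 3.76·0.24916 = 0.93683 mg/L.

0.937 mg/L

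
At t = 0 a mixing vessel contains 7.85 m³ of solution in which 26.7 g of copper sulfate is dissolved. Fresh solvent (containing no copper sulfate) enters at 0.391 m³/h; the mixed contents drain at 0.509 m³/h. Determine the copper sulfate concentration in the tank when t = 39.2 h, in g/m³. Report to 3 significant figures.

0.178 g/m³

Total volume: dV/dt = Q_in − Q_out = -0.11800 m³/h, so V(t) = 7.85 − 0.11800 t and V(39.2) = 3.2244 m³.
No copper sulfate enters, so dm/dt = −Q_out · (m/V).
dm/m = −Q_out dt/(V₀ − 0.11800 t); integrating gives ln(m/m₀) = −(Q_out/(Q_in−Q_out)) ln(V/V₀).
m = m₀ (V₀/V)^(Q_out/(Q_in−Q_out)) = 26.7 × (7.85/3.2244)^(-4.3136) = 0.57499 g.
C = m/V = 0.57499/3.2244 = 0.17833 g/m³.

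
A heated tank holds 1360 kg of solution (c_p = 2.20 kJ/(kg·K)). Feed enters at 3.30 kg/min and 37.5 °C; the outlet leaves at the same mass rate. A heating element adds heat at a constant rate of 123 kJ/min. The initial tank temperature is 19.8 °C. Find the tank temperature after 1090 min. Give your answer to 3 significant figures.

52.0 °C

Energy balance: M c_p dT/dt = ṁ c_p (T_in − T) + 123.
Rearrange: dT/dt = (T_ss − T)/τ with τ = M/ṁ = 412.12 min and T_ss = T_in + Q̇/(ṁ c_p) = 54.442 °C.
Integrating: T(t) = T_ss + (T₀ − T_ss) e^(−t/τ).
T(1090) = 54.442 + (-34.642)·e^(−1090/412.12) = 54.442 + (-34.642)·0.071016 = 51.982 °C.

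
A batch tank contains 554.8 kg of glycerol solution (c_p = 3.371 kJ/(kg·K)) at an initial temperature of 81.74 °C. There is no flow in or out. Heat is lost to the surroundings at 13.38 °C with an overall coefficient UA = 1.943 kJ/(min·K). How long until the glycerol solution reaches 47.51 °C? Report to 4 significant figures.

Lumped-capacitance energy balance: M c_p dT/dt = UA(T_amb − T).
τ = M c_p/UA = 962.548 min; T_ss = T_amb = 13.3800 °C.
T(t) = T_ss + (T₀ − T_ss)e^(−t/τ); set T = 47.51:
t = −τ ln[(T − T_ss)/(T₀ − T_ss)] = −962.548 · ln(0.499269) = 668.597 min.

668.6 min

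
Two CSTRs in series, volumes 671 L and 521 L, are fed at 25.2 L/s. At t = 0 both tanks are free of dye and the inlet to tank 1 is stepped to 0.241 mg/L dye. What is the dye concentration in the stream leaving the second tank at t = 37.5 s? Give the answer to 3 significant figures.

Each tank obeys Vᵢ dCᵢ/dt = Q(Cᵢ₋₁ − Cᵢ), so τᵢ = Vᵢ/Q.
τ₁ = 671/25.2 = 26.627 s; τ₂ = 521/25.2 = 20.675 s.
Solving the cascade with C₁(0)=C₂(0)=0 gives C₂(t) = C_in[1 − (τ₁ e^(−t/τ₁) − τ₂ e^(−t/τ₂))/(τ₁ − τ₂)].
At t = 37.5: e^(−t/τ₁) = 0.24455, e^(−t/τ₂) = 0.16303.
C₂ = 0.241·[1 − (26.627·0.24455 − 20.675·0.16303)/(5.9524)] = 0.241·0.47232 = 0.11383 mg/L.

0.114 mg/L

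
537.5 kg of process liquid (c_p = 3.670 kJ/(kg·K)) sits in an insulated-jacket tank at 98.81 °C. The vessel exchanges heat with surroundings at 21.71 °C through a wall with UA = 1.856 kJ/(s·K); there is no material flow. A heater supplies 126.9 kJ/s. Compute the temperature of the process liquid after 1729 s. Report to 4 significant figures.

91.80 °C

First-law balance (no shaft work): M c_p dT/dt = −UA(T − T_amb) + Q̇.
dT/dt = (T_ss − T)/τ with T_ss = T_amb + Q̇/UA = 21.71 + 126.9/1.856 = 90.0828 °C, τ = M c_p/UA = 537.5·3.670/1.856 = 1062.84 s.
Integrating: T(t) = T_ss + (T₀ − T_ss) e^(−t/τ).
T(1729) = 90.0828 + (8.72716)·0.196562 = 91.7983 °C.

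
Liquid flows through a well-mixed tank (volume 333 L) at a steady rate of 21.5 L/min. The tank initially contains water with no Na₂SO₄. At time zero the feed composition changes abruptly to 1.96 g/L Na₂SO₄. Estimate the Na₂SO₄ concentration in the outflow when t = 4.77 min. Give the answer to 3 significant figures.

Unsteady species balance (constant V, well mixed): V dC/dt = Q(C_in − C).
Time constant τ = V/Q = 333/21.5 = 15.488 min.
Solution: C(t) = C_in + (C₀ − C_in) e^(−t/τ).
C(4.77) = 1.96 + (0 − 1.96)·e^(−4.77/15.488) = 1.96 + (-1.9600)·0.73494 = 0.51953 g/L.

0.520 g/L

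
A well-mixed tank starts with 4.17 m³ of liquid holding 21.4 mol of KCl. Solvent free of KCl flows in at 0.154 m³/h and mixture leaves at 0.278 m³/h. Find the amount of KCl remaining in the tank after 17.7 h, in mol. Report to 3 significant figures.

4.01 mol

Total volume: dV/dt = Q_in − Q_out = -0.12400 m³/h, so V(t) = 4.17 − 0.12400 t and V(17.7) = 1.9752 m³.
Solute balance: dm/dt = 0 − Q_out C = −Q_out m/V(t).
Separate: dm/m = −Q_out dt/V(t) ⇒ ln(m/m₀) = −(Q_out/(Q_in−Q_out)) ln(V/V₀).
m = m₀ (V₀/V)^(Q_out/(Q_in−Q_out)) = 21.4 × (4.17/1.9752)^(-2.2419) = 4.0073 mol.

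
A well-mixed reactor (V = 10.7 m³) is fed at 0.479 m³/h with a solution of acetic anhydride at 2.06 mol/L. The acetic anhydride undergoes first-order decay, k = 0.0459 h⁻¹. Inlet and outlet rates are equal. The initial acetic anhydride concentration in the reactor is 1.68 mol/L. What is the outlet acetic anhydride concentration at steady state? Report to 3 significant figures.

Accumulation = in − out − consumed: V dC/dt = Q C_in − Q C − k V C.
At steady state: 0 = Q C_in − (Q + kV) C_ss, so C_ss = Q C_in/(Q + kV).
C_ss = 0.479·2.06/(0.479 + 0.0459·10.7) = 0.98674/0.97013 = 1.0171 mol/L.

1.02 mol/L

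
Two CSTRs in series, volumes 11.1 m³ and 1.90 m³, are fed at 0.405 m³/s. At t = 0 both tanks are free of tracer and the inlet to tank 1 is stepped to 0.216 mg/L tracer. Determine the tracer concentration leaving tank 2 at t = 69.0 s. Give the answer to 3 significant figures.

Each tank obeys Vᵢ dCᵢ/dt = Q(Cᵢ₋₁ − Cᵢ), so τᵢ = Vᵢ/Q.
τ₁ = 11.1/0.405 = 27.407 s; τ₂ = 1.90/0.405 = 4.6914 s.
Solving the cascade with C₁(0)=C₂(0)=0 gives C₂(t) = C_in[1 − (τ₁ e^(−t/τ₁) − τ₂ e^(−t/τ₂))/(τ₁ − τ₂)].
At t = 69.0: e^(−t/τ₁) = 0.080656, e^(−t/τ₂) = 4.0968e-07.
C₂ = 0.216·[1 − (27.407·0.080656 − 4.6914·4.0968e-07)/(22.716)] = 0.216·0.90269 = 0.19498 mg/L.

0.195 mg/L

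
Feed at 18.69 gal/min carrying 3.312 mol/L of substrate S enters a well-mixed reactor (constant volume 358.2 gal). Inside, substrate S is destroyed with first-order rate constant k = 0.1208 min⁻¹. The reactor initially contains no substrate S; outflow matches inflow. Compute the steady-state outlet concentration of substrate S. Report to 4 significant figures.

V dC/dt = Q(C_in − C) − k V C.
At steady state: 0 = Q C_in − (Q + kV) C_ss, so C_ss = Q C_in/(Q + kV).
C_ss = 18.69·3.312/(18.69 + 0.1208·358.2) = 61.9013/61.9606 = 0.999043 mol/L.

0.9990 mol/L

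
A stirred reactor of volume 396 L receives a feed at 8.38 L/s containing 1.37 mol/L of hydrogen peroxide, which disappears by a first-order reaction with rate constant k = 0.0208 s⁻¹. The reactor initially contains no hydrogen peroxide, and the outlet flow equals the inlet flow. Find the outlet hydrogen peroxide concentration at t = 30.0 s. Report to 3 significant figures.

0.495 mol/L

Accumulation = in − out − consumed: V dC/dt = Q C_in − Q C − k V C.
dC/dt = (Q/V) C_in − (Q/V + k) C; effective rate a = Q/V + k = 0.021162 + 0.0208 = 0.041962 s⁻¹.
C_ss = Q C_in/(Q + kV) = 0.69090 mol/L; C(t) = C_ss + (C₀ − C_ss) e^(−a t).
C(30.0) = 0.69090 + (-0.69090)·e^(−0.041962·30.0) = 0.69090 + (-0.69090)·0.28398 = 0.49470 mol/L.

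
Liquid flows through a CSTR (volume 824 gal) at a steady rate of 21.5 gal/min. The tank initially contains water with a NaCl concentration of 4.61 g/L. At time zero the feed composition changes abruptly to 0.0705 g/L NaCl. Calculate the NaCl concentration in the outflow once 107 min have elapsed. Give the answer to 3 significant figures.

Mass balance on the solute (V constant): V dC/dt = Q(C_in − C).
Rewrite as dC/dt + C/τ = C_in/τ, τ = V/Q = 38.326 min.
Integrating: C(t) = C_in + (C₀ − C_in) e^(−t/τ).
C(107) = 0.0705 + (4.61 − 0.0705)·e^(−107/38.326) = 0.0705 + (4.5395)·0.061307 = 0.34880 g/L.

0.349 g/L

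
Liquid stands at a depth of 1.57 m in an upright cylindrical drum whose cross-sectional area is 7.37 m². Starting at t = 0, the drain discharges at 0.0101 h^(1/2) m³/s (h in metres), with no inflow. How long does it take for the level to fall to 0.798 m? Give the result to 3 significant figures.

A dh/dt = −Q_out = −0.0101 √h.
This is separable: 2 d(√h)/dt = −0.0101/A, so √h = √h₀ − (0.0101/(2A)) t.
t = 2A(√h₀ − √h)/0.0101 = 2·7.37·(√1.57 − √0.798)/0.0101
  = 14.740 × (1.2530 − 0.89331) / 0.0101 = 524.93 s.

525 s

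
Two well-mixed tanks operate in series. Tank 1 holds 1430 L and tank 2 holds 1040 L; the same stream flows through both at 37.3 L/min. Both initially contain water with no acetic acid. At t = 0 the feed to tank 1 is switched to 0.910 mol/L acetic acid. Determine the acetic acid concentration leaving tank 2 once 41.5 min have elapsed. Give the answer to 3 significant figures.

0.327 mol/L

Each tank obeys Vᵢ dCᵢ/dt = Q(Cᵢ₋₁ − Cᵢ), so τᵢ = Vᵢ/Q.
τ₁ = 1430/37.3 = 38.338 min; τ₂ = 1040/37.3 = 27.882 min.
Tank 1: C₁ = C_in(1 − e^(−t/τ₁)). Tank 2 (τ₁ ≠ τ₂): C₂ = C_in[1 − (τ₁ e^(−t/τ₁) − τ₂ e^(−t/τ₂))/(τ₁ − τ₂)].
At t = 41.5: e^(−t/τ₁) = 0.33875, e^(−t/τ₂) = 0.22573.
C₂ = 0.910·[1 − (38.338·0.33875 − 27.882·0.22573)/(10.456)] = 0.910·0.35985 = 0.32747 mol/L.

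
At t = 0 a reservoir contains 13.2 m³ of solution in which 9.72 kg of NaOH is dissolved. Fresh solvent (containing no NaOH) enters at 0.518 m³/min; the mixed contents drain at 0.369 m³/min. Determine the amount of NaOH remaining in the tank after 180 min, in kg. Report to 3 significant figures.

0.623 kg

Let m(t) be the amount of NaOH. Volume: V(t) = V₀ + (Q_in − Q_out) t = 13.2 + 0.14900 t; V(180) = 40.020 m³.
No NaOH enters, so dm/dt = −Q_out · (m/V).
Separate: dm/m = −Q_out dt/V(t) ⇒ ln(m/m₀) = −(Q_out/(Q_in−Q_out)) ln(V/V₀).
m = m₀ (V₀/V)^(Q_out/(Q_in−Q_out)) = 9.72 × (13.2/40.020)^(2.4765) = 0.62334 kg.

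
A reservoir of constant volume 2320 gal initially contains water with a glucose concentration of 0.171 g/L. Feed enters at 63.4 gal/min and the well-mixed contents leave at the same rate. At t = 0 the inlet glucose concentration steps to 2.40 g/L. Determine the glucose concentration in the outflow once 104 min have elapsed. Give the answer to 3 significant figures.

Mass balance on the solute (V constant): V dC/dt = Q(C_in − C).
Rewrite as dC/dt + C/τ = C_in/τ, τ = V/Q = 36.593 min.
Solution: C(t) = C_in + (C₀ − C_in) e^(−t/τ).
C(104) = 2.40 + (0.171 − 2.40)·e^(−104/36.593) = 2.40 + (-2.2290)·0.058305 = 2.2700 g/L.

2.27 g/L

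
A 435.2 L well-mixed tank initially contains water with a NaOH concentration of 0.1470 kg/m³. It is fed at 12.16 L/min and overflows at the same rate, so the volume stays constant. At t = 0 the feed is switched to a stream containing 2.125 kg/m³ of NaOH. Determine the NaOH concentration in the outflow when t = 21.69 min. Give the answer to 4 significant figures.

1.046 kg/m³

Species balance on the tank: V dC/dt = Q(C_in − C).
Time constant τ = V/Q = 435.2/12.16 = 35.7895 min.
Integrating: C(t) = C_in + (C₀ − C_in) e^(−t/τ).
C(21.69) = 2.125 + (0.1470 − 2.125)·e^(−21.69/35.7895) = 2.125 + (-1.97800)·0.545505 = 1.04599 kg/m³.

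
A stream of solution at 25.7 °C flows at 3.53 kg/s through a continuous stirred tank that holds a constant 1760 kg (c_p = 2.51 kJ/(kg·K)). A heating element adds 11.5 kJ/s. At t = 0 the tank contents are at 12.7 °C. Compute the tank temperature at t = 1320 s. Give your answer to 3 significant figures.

M c_p dT/dt = ṁ c_p (T_in − T) + Q̇.
τ = M/ṁ = 498.58 s; T_ss = T_in + Q̇/(ṁ c_p) = 25.7 + 11.5/(3.53·2.51) = 26.998 °C.
T approaches T_ss exponentially: T(t) = T_ss + (T₀ − T_ss) e^(−t/τ).
T(1320) = 26.998 + (-14.298)·e^(−1320/498.58) = 26.998 + (-14.298)·0.070828 = 25.985 °C.

26.0 °C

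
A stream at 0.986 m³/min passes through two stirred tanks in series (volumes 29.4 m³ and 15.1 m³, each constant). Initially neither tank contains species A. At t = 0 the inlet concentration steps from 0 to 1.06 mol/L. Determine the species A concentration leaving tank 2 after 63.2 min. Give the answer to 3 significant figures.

0.816 mol/L

Species balance on tank i: dCᵢ/dt = (Cᵢ₋₁ − Cᵢ)/τᵢ with τᵢ = Vᵢ/Q.
τ₁ = 29.4/0.986 = 29.817 min; τ₂ = 15.1/0.986 = 15.314 min.
Solving the cascade with C₁(0)=C₂(0)=0 gives C₂(t) = C_in[1 − (τ₁ e^(−t/τ₁) − τ₂ e^(−t/τ₂))/(τ₁ − τ₂)].
At t = 63.2: e^(−t/τ₁) = 0.12008, e^(−t/τ₂) = 0.016134.
C₂ = 1.06·[1 − (29.817·0.12008 − 15.314·0.016134)/(14.503)] = 1.06·0.77015 = 0.81636 mol/L.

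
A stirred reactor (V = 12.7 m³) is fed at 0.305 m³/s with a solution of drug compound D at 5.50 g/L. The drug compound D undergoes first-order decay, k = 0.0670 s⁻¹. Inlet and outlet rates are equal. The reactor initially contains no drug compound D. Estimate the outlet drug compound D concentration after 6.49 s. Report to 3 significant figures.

Species balance: V dC/dt = Q C_in − Q C − k V C.
This is linear with rate a = Q/V + k = 0.091016 s⁻¹.
C_ss = Q C_in/(Q + kV) = 1.4513 g/L; C(t) = C_ss + (C₀ − C_ss) e^(−a t).
C(6.49) = 1.4513 + (-1.4513)·e^(−0.091016·6.49) = 1.4513 + (-1.4513)·0.55394 = 0.64734 g/L.

0.647 g/L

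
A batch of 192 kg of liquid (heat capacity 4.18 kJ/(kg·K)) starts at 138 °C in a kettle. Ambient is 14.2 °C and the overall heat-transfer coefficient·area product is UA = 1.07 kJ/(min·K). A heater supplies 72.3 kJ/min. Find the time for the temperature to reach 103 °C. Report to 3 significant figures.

731 min

Heat balance on the well-mixed liquid: M c_p dT/dt = −UA(T − T_amb) + Q̇.
τ = M c_p/UA = 750.06 min; T_ss = T_amb + Q̇/UA = 14.2 + 72.3/1.07 = 81.770 °C.
T(t) = T_ss + (T₀ − T_ss)e^(−t/τ); set T = 103:
t = −τ ln[(T − T_ss)/(T₀ − T_ss)] = −750.06 · ln(0.37756) = 730.58 min.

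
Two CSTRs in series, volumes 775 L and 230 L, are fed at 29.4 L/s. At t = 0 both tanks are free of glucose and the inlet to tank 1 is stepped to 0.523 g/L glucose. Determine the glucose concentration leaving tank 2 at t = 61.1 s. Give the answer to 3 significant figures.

0.450 g/L

Each tank obeys Vᵢ dCᵢ/dt = Q(Cᵢ₋₁ − Cᵢ), so τᵢ = Vᵢ/Q.
τ₁ = 775/29.4 = 26.361 s; τ₂ = 230/29.4 = 7.8231 s.
Tank 1: C₁ = C_in(1 − e^(−t/τ₁)). Tank 2 (τ₁ ≠ τ₂): C₂ = C_in[1 − (τ₁ e^(−t/τ₁) − τ₂ e^(−t/τ₂))/(τ₁ − τ₂)].
At t = 61.1: e^(−t/τ₁) = 0.098484, e^(−t/τ₂) = 0.00040559.
C₂ = 0.523·[1 − (26.361·0.098484 − 7.8231·0.00040559)/(18.537)] = 0.523·0.86012 = 0.44985 g/L.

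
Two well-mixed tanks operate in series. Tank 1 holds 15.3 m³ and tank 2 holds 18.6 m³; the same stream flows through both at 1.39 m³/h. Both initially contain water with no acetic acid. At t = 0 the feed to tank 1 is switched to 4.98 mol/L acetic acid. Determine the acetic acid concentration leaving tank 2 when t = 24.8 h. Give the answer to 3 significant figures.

3.01 mol/L

Species balance on tank i: dCᵢ/dt = (Cᵢ₋₁ − Cᵢ)/τᵢ with τᵢ = Vᵢ/Q.
τ₁ = 15.3/1.39 = 11.007 h; τ₂ = 18.6/1.39 = 13.381 h.
Tank 1: C₁ = C_in(1 − e^(−t/τ₁)). Tank 2 (τ₁ ≠ τ₂): C₂ = C_in[1 − (τ₁ e^(−t/τ₁) − τ₂ e^(−t/τ₂))/(τ₁ − τ₂)].
At t = 24.8: e^(−t/τ₁) = 0.10508, e^(−t/τ₂) = 0.15671.
C₂ = 4.98·[1 − (11.007·0.10508 − 13.381·0.15671)/(-2.3741)] = 4.98·0.60387 = 3.0073 mol/L.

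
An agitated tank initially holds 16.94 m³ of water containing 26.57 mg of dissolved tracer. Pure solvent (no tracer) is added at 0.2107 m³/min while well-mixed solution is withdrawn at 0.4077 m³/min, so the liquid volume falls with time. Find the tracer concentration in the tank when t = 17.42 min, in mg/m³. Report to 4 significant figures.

Let m(t) be the amount of tracer. Volume: V(t) = V₀ + (Q_in − Q_out) t = 16.94 − 0.197000 t; V(17.42) = 13.5083 m³.
Species balance (pure solvent in): dm/dt = −Q_out · m/V(t).
dm/m = −Q_out dt/(V₀ − 0.197000 t); integrating gives ln(m/m₀) = −(Q_out/(Q_in−Q_out)) ln(V/V₀).
m = m₀ (V₀/V)^(Q_out/(Q_in−Q_out)) = 26.57 × (16.94/13.5083)^(-2.06954) = 16.6313 mg.
C = m/V = 16.6313/13.5083 = 1.23120 mg/m³.

1.231 mg/m³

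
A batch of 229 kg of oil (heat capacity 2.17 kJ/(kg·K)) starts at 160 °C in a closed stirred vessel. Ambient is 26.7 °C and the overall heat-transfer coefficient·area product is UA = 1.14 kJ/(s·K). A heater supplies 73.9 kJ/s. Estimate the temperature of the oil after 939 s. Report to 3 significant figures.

Heat balance on the well-mixed liquid: M c_p dT/dt = −UA(T − T_amb) + Q̇.
dT/dt = (T_ss − T)/τ with T_ss = T_amb + Q̇/UA = 26.7 + 73.9/1.14 = 91.525 °C, τ = M c_p/UA = 229·2.17/1.14 = 435.90 s.
T approaches T_ss exponentially: T(t) = T_ss + (T₀ − T_ss) e^(−t/τ).
T(939) = 91.525 + (68.475)·0.11600 = 99.468 °C.

99.5 °C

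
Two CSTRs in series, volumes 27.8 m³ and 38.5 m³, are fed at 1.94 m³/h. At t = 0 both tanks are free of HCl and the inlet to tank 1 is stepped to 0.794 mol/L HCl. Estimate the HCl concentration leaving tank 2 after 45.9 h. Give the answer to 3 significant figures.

0.595 mol/L

Each tank obeys Vᵢ dCᵢ/dt = Q(Cᵢ₋₁ − Cᵢ), so τᵢ = Vᵢ/Q.
τ₁ = 27.8/1.94 = 14.330 h; τ₂ = 38.5/1.94 = 19.845 h.
Tank 1: C₁ = C_in(1 − e^(−t/τ₁)). Tank 2 (τ₁ ≠ τ₂): C₂ = C_in[1 − (τ₁ e^(−t/τ₁) − τ₂ e^(−t/τ₂))/(τ₁ − τ₂)].
At t = 45.9: e^(−t/τ₁) = 0.040636, e^(−t/τ₂) = 0.098975.
C₂ = 0.794·[1 − (14.330·0.040636 − 19.845·0.098975)/(-5.5155)] = 0.794·0.74945 = 0.59506 mol/L.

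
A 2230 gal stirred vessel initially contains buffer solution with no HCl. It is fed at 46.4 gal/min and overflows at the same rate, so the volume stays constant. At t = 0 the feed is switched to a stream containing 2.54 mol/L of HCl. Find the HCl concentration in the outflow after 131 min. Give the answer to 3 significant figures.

Transient balance on the dissolved component: V dC/dt = Q(C_in − C).
Time constant τ = V/Q = 2230/46.4 = 48.060 min.
This is linear first-order; C(t) = C_in + (C₀ − C_in) e^(−t/τ).
C(131) = 2.54 + (0 − 2.54)·e^(−131/48.060) = 2.54 + (-2.5400)·0.065498 = 2.3736 mol/L.

2.37 mol/L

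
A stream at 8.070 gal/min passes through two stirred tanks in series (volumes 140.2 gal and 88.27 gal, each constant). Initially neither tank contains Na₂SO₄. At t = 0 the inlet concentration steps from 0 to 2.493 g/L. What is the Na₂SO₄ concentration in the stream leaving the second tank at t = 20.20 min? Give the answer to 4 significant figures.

Species balance on tank i: dCᵢ/dt = (Cᵢ₋₁ − Cᵢ)/τᵢ with τᵢ = Vᵢ/Q.
τ₁ = 140.2/8.070 = 17.3730 min; τ₂ = 88.27/8.070 = 10.9380 min.
Tank 1: C₁ = C_in(1 − e^(−t/τ₁)). Tank 2 (τ₁ ≠ τ₂): C₂ = C_in[1 − (τ₁ e^(−t/τ₁) − τ₂ e^(−t/τ₂))/(τ₁ − τ₂)].
At t = 20.20: e^(−t/τ₁) = 0.312633, e^(−t/τ₂) = 0.157747.
C₂ = 2.493·[1 − (17.3730·0.312633 − 10.9380·0.157747)/(6.43494)] = 2.493·0.424092 = 1.05726 g/L.

1.057 g/L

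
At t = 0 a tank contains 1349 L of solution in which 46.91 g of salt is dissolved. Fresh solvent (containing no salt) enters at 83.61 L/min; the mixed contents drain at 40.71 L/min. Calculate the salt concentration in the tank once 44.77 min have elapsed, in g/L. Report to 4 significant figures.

0.006193 g/L

Let m(t) be the amount of salt. Volume: V(t) = V₀ + (Q_in − Q_out) t = 1349 + 42.9000 t; V(44.77) = 3269.63 L.
No salt enters, so dm/dt = −Q_out · (m/V).
dm/m = −Q_out dt/(V₀ + 42.9000 t); integrating gives ln(m/m₀) = −(Q_out/(Q_in−Q_out)) ln(V/V₀).
m = m₀ (V₀/V)^(Q_out/(Q_in−Q_out)) = 46.91 × (1349/3269.63)^(0.948951) = 20.2491 g.
C = m/V = 20.2491/3269.63 = 0.00619308 g/L.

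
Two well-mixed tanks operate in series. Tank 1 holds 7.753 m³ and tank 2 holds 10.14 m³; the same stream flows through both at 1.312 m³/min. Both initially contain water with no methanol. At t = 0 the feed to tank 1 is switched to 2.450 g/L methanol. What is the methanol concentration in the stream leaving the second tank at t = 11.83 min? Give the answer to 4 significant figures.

Time constants: τᵢ = Vᵢ/Q for each well-mixed tank.
τ₁ = 7.753/1.312 = 5.90930 min; τ₂ = 10.14/1.312 = 7.72866 min.
Solving the cascade with C₁(0)=C₂(0)=0 gives C₂(t) = C_in[1 − (τ₁ e^(−t/τ₁) − τ₂ e^(−t/τ₂))/(τ₁ − τ₂)].
At t = 11.83: e^(−t/τ₁) = 0.135074, e^(−t/τ₂) = 0.216391.
C₂ = 2.450·[1 − (5.90930·0.135074 − 7.72866·0.216391)/(-1.81936)] = 2.450·0.519490 = 1.27275 g/L.

1.273 g/L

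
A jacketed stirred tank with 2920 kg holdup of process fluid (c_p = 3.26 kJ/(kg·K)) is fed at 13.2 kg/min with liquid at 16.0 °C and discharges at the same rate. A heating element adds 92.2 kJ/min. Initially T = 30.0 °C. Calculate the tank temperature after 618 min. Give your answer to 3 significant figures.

First-law balance (no shaft work): M c_p dT/dt = ṁ c_p (T_in − T) + 92.2.
τ = M/ṁ = 221.21 min; T_ss = T_in + Q̇/(ṁ c_p) = 16.0 + 92.2/(13.2·3.26) = 18.143 °C.
T approaches T_ss exponentially: T(t) = T_ss + (T₀ − T_ss) e^(−t/τ).
T(618) = 18.143 + (11.857)·e^(−618/221.21) = 18.143 + (11.857)·0.061194 = 18.868 °C.

18.9 °C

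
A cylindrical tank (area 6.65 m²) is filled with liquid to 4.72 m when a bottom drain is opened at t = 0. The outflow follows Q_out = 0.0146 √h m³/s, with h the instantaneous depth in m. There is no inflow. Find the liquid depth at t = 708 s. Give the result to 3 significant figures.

1.95 m

Accumulation of liquid (constant cross-section A): A dh/dt = −0.0146 √h.
This is separable: 2 d(√h)/dt = −0.0146/A, so √h = √h₀ − (0.0146/(2A)) t.
√h = √4.72 − 0.0146·708/(2·6.65) = 2.1726 − 0.77720 = 1.3954.
h = 1.3954² = 1.9470 m.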